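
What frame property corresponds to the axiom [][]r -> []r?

density: forall x forall y (Rxy -> exists z (Rxz & Rzy))

This is the C4 axiom.
Its frame correspondent is density — forall x forall y (Rxy -> exists z (Rxz & Rzy)).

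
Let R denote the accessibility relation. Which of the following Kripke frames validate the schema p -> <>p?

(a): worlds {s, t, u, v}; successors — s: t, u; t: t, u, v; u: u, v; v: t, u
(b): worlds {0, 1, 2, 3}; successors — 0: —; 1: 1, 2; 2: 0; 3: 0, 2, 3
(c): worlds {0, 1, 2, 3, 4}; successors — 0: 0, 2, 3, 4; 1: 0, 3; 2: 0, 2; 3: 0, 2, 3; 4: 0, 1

This is the axiom for reflexivity; its first-order frame correspondent is forall x Rxx.
(a): fails — world s does not see itself.
(b): fails — world 0 does not see itself.
(c): fails — world 1 does not see itself.

none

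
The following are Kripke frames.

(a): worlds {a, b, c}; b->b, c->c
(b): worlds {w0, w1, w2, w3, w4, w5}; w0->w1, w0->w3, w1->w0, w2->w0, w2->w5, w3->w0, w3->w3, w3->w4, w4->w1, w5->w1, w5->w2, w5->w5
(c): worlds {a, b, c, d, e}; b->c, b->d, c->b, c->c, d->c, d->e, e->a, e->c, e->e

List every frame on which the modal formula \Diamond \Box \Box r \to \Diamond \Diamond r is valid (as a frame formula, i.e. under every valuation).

The schema corresponds to a generalized confluence (Geach) condition: \forall x \forall y (xRy \to \exists w (y R^2 w \wedge x R^2 w)).
(a): ✓.
(b): fails — w4Rw1 but no w with w1R²w and w4R²w.
(c): fails — eRa but no w with aR²w and eR²w.
Valid on: (a).

(a)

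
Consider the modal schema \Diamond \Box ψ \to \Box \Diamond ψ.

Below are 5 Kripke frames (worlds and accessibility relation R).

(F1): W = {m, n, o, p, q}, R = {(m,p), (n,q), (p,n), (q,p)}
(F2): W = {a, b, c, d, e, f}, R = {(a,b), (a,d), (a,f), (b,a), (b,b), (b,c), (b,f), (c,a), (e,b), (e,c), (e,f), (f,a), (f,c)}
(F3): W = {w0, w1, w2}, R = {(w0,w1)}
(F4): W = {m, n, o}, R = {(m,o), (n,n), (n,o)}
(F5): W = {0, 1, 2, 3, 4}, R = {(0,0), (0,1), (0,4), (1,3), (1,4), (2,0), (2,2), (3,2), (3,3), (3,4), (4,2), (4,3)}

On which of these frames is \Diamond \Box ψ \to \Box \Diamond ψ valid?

(F1)

Frame correspondent (Sahlqvist): \forall x \forall y \forall z (Rxy \wedge Rxz \to \exists w (Ryw \wedge Rzw)) — i.e. convergence.
(F1): condition met.
(F2): fails — Rab and Rad but b and d have no common successor.
(F3): fails — Rw0w1 and Rw0w1 but w1 and w1 have no common successor.
(F4): fails — Rmo and Rmo but o and o have no common successor.
(F5): fails — R00 and R04 but 0 and 4 have no common successor.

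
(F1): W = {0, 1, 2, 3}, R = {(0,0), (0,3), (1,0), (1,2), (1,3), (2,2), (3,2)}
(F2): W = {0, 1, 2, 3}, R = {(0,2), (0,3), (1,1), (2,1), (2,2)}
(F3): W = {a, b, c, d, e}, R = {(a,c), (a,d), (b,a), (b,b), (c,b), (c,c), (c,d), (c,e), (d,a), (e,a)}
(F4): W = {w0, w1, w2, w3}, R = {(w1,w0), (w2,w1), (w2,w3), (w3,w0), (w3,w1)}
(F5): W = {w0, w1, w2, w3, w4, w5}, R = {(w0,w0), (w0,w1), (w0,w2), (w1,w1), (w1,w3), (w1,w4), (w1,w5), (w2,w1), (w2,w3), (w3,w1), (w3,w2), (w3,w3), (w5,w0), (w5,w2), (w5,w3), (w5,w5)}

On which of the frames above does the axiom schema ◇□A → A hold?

none

The schema corresponds to symmetry: ∀x ∀y (Rxy → Ryx).
(F1): fails — R10 but not R01.
(F2): fails — R02 but not R20.
(F3): fails — Rcd but not Rdc.
(F4): fails — Rw1w0 but not Rw0w1.
(F5): fails — Rw1w5 but not Rw5w1.
Valid on no frame.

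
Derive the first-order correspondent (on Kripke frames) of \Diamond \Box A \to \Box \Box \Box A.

\forall x \forall y \forall z ((xRy \wedge x R^3 z) \to \exists w (yRw \wedge z = w))

This is a Sahlqvist (Geach-type) schema ◇^1□^1A → □^3◇^0A.
Minimal-valuation argument: fix x; take any y with xR^1y and any z with xR^3z. Set V(A) to the set of worlds R-reachable from y in exactly 1 step. Then □^1A holds at y, so the antecedent holds at x; validity forces ◇^0A at z, giving a w with zR^0w and yR^1w.
First-order correspondent: \forall x \forall y \forall z ((xRy \wedge x R^3 z) \to \exists w (yRw \wedge z = w)).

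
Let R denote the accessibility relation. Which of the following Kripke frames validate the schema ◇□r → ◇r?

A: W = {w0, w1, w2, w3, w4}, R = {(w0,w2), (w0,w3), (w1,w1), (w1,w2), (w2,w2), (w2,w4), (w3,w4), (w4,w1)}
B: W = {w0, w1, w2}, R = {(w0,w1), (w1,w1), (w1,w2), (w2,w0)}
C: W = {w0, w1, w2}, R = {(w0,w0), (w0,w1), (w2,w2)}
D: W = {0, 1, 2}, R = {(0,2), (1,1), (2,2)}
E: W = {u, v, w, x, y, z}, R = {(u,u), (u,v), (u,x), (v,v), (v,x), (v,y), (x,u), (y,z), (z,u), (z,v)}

D

The schema corresponds to a generalized confluence (Geach) condition: ∀x ∀y (xRy → ∃w (yRw ∧ xRw)).
A: fails — w0Rw3 but no w with w3Rw and w0Rw.
B: fails — w1Rw2 but no w with w2Rw and w1Rw.
C: fails — w0Rw1 but no w with w1Rw and w0Rw.
D: ✓.
E: fails — vRx but no t with xRt and vRt.
Valid on: D.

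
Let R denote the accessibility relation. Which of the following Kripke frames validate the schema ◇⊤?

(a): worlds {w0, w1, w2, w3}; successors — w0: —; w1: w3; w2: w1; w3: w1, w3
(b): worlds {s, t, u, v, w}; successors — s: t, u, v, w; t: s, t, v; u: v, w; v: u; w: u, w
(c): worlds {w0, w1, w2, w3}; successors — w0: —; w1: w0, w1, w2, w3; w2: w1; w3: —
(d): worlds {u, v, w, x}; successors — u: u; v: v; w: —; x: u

(b)

Frame correspondent (Sahlqvist): ∀x ∃y Rxy — i.e. seriality.
(a): fails — world w0 has no successor.
(b): holds.
(c): fails — world w0 has no successor.
(d): fails — world w has no successor.
Valid on: (b).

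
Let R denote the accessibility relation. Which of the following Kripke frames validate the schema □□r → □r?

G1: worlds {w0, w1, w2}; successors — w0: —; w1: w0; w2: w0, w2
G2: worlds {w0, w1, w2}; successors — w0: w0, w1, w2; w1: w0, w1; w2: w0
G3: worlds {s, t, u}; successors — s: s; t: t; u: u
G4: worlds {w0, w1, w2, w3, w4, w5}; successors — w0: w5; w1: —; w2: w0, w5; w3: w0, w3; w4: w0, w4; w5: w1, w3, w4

This is the axiom for density; its first-order frame correspondent is ∀x ∀y (Rxy → ∃z (Rxz ∧ Rzy)).
G1: fails — Rw1w0 but no z with Rw1z and Rzw0.
G2: condition met.
G3: condition met.
G4: fails — Rw0w5 but no z with Rw0z and Rzw5.
Valid on: G2, G3.

G2, G3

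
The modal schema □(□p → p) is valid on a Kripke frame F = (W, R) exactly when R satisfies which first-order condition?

shift-reflexivity: ∀x ∀y (Rxy → Ryy)

This schema is the T□ axiom.
It corresponds to shift-reflexivity: ∀x ∀y (Rxy → Ryy).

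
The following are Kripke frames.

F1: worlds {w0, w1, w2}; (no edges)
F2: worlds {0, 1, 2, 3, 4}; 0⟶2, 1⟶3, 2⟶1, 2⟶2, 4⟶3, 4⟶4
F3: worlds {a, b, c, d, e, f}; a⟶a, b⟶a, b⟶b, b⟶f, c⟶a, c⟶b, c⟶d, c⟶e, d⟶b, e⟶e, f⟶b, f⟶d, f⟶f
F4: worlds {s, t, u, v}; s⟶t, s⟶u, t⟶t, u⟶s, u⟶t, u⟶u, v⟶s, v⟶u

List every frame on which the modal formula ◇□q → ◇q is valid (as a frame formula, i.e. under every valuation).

F1, F3, F4

Frame correspondent (Sahlqvist): ∀x ∀y (xRy → ∃w (yRw ∧ xRw)) — i.e. a generalized confluence (Geach) condition.
F1: satisfies the condition.
F2: fails — 1R3 but no w with 3Rw and 1Rw.
F3: satisfies the condition.
F4: satisfies the condition.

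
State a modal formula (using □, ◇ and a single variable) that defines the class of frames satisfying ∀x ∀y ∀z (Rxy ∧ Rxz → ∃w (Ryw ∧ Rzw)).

This is convergence; the standard corresponding axiom is .2: ◇□p → □◇p.
Suppose ◇□p→□◇p is valid. Take Rxy, Rxz and set V(p)={w : Ryw}. Then □p at y so ◇□p at x, so □◇p at x, so ◇p at z, giving w with Rzw and Ryw.

◇□p → □◇p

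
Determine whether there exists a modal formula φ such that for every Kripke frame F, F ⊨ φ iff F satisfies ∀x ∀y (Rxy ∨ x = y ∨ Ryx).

Not definable by any modal formula

Modal frame validity is preserved under disjoint unions.
Take 2 disjoint single-world reflexive frames: each is trivially connected, but their disjoint union has 2 worlds with no edge between distinct components, so it is not connected.
So the class is not modally definable.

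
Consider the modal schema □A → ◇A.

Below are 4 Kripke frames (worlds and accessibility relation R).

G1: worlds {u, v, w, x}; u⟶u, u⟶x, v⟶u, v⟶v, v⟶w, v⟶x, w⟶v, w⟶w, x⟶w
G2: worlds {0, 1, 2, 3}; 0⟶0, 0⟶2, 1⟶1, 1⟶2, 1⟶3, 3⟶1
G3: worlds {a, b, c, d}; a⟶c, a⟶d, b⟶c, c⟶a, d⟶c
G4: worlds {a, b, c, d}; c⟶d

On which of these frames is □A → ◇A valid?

G1, G3

Frame correspondent (Sahlqvist): ∀x ∃y Rxy — i.e. seriality.
G1: holds.
G2: fails — world 2 has no successor.
G3: holds.
G4: fails — world a has no successor.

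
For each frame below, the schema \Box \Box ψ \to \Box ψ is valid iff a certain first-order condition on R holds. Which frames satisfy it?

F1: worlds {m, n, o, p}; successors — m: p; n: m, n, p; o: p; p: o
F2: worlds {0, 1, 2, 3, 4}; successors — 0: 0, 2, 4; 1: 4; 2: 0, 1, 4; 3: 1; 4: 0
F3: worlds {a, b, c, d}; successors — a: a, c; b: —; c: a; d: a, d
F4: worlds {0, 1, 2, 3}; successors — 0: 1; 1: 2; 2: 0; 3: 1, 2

This is the axiom for density; its first-order frame correspondent is \forall x \forall y (Rxy \to \exists z (Rxz \wedge Rzy)).
F1: fails — Rop but no z with Roz and Rzp.
F2: fails — R31 but no z with R3z and Rz1.
F3: holds.
F4: fails — R31 but no z with R3z and Rz1.
Valid on: F3.

F3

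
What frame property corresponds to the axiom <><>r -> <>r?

transitivity: forall x forall y forall z (Rxy & Ryz -> Rxz)

This is frame-equivalent to □r → □□r (substitute ¬r for r and contrapose).
Suppose □r→□□r is valid. Take Rxy, Ryz and set V(r)={w : Rxw}. Then □r at x, so □□r at x, so □r at y, so r at z, i.e. Rxz.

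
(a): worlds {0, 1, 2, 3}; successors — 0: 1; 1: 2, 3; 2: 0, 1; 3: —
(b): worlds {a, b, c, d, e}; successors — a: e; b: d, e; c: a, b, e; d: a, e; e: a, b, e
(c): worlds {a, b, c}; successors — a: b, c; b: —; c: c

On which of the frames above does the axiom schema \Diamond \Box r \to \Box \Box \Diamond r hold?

(b)

This is the axiom for a generalized confluence (Geach) condition; its first-order frame correspondent is \forall x \forall y \forall z ((xRy \wedge x R^2 z) \to \exists w (yRw \wedge zRw)).
(a): fails — 0R1, 0R²2 but no w with 1Rw and 2Rw.
(b): holds.
(c): fails — aRb, aR²c but no w with bRw and cRw.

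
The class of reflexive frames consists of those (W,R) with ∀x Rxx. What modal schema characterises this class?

The condition is reflexivity. The T schema □r → r defines it.

□r → r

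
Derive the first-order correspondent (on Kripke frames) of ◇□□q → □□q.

This is a Sahlqvist (Geach-type) schema ◇^1□^2q → □^2◇^0q.
Minimal-valuation argument: fix x; take any y with xR^1y and any z with xR^2z. Set V(q) to the set of worlds R-reachable from y in exactly 2 steps. Then □^2q holds at y, so the antecedent holds at x; validity forces ◇^0q at z, giving a w with zR^0w and yR^2w.
First-order correspondent: ∀x ∀y ∀z ((xRy ∧ xR²z) → ∃w (yR²w ∧ z = w)).

∀x ∀y ∀z ((xRy ∧ xR²z) → ∃w (yR²w ∧ z = w))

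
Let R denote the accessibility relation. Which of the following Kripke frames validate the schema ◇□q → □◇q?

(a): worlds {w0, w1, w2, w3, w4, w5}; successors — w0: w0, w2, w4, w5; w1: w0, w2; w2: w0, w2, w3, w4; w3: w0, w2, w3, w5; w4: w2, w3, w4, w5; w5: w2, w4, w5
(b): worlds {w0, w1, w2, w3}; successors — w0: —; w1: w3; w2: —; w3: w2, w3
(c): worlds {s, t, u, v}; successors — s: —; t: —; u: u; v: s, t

This is the axiom for convergence; its first-order frame correspondent is ∀x ∀y ∀z (Rxy ∧ Rxz → ∃w (Ryw ∧ Rzw)).
(a): condition met.
(b): fails — Rw3w2 and Rw3w2 but w2 and w2 have no common successor.
(c): fails — Rvt and Rvt but t and t have no common successor.

(a)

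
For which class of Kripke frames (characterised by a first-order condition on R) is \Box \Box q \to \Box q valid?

This schema is the C4 axiom.
Its frame correspondent is density — \forall x \forall y (Rxy \to \exists z (Rxz \wedge Rzy)).

Density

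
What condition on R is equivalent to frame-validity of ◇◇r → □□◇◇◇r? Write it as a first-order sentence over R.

This is a Sahlqvist (Geach-type) schema ◇^2□^0r → □^2◇^3r.
Minimal-valuation argument: fix x; take any y with xR^2y and any z with xR^2z. Set V(r) to the set of worlds R-reachable from y in exactly 0 steps. Then □^0r holds at y, so the antecedent holds at x; validity forces ◇^3r at z, giving a w with zR^3w and yR^0w.
First-order correspondent: ∀x ∀y ∀z ((xR²y ∧ xR²z) → ∃w (y = w ∧ zR³w)).

∀x ∀y ∀z ((xR²y ∧ xR²z) → ∃w (y = w ∧ zR³w))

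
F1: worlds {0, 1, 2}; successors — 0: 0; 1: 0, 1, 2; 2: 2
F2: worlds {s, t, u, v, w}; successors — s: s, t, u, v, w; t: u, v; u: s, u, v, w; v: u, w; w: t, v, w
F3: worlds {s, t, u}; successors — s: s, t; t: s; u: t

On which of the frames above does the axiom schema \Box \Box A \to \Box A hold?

The schema corresponds to density: \forall x \forall y (Rxy \to \exists z (Rxz \wedge Rzy)).
F1: condition met.
F2: condition met.
F3: fails — Rut but no z with Ruz and Rzt.

F1, F2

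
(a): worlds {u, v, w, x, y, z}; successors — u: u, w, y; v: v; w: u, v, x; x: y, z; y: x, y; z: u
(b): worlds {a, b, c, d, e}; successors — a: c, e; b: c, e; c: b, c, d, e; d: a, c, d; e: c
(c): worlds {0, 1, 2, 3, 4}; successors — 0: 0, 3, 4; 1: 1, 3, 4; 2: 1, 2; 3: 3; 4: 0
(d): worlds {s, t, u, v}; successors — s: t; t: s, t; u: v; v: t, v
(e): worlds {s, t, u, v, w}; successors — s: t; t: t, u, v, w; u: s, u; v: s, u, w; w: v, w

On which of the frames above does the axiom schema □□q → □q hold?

This is the axiom for density; its first-order frame correspondent is ∀x ∀y (Rxy → ∃z (Rxz ∧ Rzy)).
(a): fails — Rwx but no t with Rwt and Rtx.
(b): condition met.
(c): condition met.
(d): condition met.
(e): condition met.

(b), (c), (d), (e)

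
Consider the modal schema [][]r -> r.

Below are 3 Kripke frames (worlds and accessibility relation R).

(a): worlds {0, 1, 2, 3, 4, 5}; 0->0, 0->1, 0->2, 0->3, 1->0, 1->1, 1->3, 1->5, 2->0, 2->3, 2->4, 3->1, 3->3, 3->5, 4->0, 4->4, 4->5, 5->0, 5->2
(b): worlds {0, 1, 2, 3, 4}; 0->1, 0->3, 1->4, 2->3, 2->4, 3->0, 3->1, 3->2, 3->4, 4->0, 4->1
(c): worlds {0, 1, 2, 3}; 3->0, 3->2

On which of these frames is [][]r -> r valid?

(b)

The schema corresponds to a generalized confluence (Geach) condition: forall x exists w (x R^2 w & x = w).
(a): fails — at 5 but no w with 5R²w and 5=w.
(b): holds.
(c): fails — at 0 but no w with 0R²w and 0=w.
Valid on: (b).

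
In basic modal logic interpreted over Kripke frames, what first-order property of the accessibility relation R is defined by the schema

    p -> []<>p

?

This schema is the B axiom.
It corresponds to symmetry: forall x forall y (Rxy -> Ryx).

Symmetry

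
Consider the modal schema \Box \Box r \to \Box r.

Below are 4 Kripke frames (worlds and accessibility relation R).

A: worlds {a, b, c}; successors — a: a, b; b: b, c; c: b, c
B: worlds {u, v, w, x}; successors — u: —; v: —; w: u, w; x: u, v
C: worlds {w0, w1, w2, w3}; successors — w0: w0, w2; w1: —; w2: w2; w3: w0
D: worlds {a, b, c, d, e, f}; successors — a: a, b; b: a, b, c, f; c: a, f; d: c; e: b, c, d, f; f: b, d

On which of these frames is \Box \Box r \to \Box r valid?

A, C

Frame correspondent (Sahlqvist): \forall x \forall y (Rxy \to \exists z (Rxz \wedge Rzy)) — i.e. density.
A: satisfies the condition.
B: fails — Rxu but no z with Rxz and Rzu.
C: satisfies the condition.
D: fails — Rdc but no z with Rdz and Rzc.
Valid on: A, C.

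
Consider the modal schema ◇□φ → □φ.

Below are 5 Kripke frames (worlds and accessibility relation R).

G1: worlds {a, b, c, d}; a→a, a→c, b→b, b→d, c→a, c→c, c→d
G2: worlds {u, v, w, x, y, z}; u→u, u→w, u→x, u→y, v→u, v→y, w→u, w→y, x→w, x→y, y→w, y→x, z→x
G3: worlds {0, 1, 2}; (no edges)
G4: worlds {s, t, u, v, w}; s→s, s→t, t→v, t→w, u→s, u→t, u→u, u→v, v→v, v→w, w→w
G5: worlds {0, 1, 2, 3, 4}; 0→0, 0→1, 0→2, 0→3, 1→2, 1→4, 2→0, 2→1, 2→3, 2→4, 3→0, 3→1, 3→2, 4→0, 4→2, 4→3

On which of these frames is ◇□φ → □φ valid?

G3

Frame correspondent (Sahlqvist): ∀x ∀y ∀z (Rxy ∧ Rxz → Ryz) — i.e. the Euclidean property.
G1: fails — Rbd and Rbb but not Rdb.
G2: fails — Ruw and Ruw but not Rww.
G3: ✓.
G4: fails — Rst and Rss but not Rts.
G5: fails — R02 and R02 but not R22.
Valid on: G3.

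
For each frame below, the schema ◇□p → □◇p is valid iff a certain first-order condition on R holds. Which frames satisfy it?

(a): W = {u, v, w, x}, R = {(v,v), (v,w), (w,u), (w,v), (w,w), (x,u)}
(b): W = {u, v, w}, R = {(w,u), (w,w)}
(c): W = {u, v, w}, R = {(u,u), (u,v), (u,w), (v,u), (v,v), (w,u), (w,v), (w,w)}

This is the axiom for convergence; its first-order frame correspondent is ∀x ∀y ∀z (Rxy ∧ Rxz → ∃w (Ryw ∧ Rzw)).
(a): fails — Rww and Rwu but w and u have no common successor.
(b): fails — Rww and Rwu but w and u have no common successor.
(c): holds.

(c)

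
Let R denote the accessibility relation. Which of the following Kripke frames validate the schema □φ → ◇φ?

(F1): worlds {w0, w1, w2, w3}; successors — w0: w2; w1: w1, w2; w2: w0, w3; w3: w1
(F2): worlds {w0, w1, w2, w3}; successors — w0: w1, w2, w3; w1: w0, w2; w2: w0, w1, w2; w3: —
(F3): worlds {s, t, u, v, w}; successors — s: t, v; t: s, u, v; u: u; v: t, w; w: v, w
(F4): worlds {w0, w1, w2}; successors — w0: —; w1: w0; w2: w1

This is the axiom for seriality; its first-order frame correspondent is ∀x ∃y Rxy.
(F1): condition met.
(F2): fails — world w3 has no successor.
(F3): condition met.
(F4): fails — world w0 has no successor.
Valid on: (F1), (F3).

(F1), (F3)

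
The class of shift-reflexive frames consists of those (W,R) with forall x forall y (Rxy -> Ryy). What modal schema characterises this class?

□(□q → q)

The condition is shift-reflexivity. The T□ schema □(□q → q) defines it.
Suppose □(□q→q) is valid. Take Rxy and set V(q)={w : Ryw}. Then at y, □q holds; since □(□q→q) at x, □q→q at y, so q at y, i.e. Ryy.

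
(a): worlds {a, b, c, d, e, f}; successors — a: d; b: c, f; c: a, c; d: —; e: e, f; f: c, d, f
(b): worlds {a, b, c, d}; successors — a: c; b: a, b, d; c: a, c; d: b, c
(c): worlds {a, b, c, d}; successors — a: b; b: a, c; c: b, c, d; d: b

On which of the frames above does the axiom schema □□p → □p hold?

This is the axiom for density; its first-order frame correspondent is ∀x ∀y (Rxy → ∃z (Rxz ∧ Rzy)).
(a): fails — Rad but no z with Raz and Rzd.
(b): condition met.
(c): fails — Rab but no z with Raz and Rzb.
Valid on: (b).

(b)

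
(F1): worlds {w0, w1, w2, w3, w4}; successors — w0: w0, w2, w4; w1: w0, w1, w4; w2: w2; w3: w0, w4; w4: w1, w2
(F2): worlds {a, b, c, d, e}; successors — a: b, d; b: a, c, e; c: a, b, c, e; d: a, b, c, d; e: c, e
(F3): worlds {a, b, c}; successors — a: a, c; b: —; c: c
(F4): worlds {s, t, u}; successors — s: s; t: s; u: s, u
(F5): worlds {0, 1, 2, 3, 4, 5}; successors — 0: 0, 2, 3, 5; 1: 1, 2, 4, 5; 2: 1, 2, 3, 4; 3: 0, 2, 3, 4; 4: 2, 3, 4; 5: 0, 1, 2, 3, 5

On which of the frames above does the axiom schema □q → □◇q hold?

The schema corresponds to a generalized confluence (Geach) condition: ∀x ∀z (xRz → ∃w (xRw ∧ zRw)).
(F1): fails — w3Rw4 but no w with w3Rw and w4Rw.
(F2): fails — aRb but no w with aRw and bRw.
(F3): holds.
(F4): holds.
(F5): holds.

(F3), (F4), (F5)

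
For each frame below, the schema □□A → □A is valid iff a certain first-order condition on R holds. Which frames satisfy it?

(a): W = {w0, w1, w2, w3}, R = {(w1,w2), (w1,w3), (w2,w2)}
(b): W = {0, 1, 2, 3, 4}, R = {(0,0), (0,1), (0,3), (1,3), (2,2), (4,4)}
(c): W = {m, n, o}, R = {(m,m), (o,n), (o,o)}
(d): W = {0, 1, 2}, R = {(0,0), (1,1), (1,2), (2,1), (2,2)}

(c), (d)

This is the axiom for density; its first-order frame correspondent is ∀x ∀y (Rxy → ∃z (Rxz ∧ Rzy)).
(a): fails — Rw1w3 but no z with Rw1z and Rzw3.
(b): fails — R13 but no z with R1z and Rz3.
(c): holds.
(d): holds.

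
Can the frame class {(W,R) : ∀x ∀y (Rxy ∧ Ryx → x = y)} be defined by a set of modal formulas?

Modal frame validity is preserved under surjective bounded morphisms.
The 6-cycle (worlds a,b,c,d,e,f with a→b→c→d→e→f→a) is antisymmetric. Sending even-indexed worlds to • and odd-indexed worlds to ∘ is a surjective bounded morphism onto the two-world frame with •↔∘, which is not antisymmetric.
So the class is not modally definable.

No — not modally definable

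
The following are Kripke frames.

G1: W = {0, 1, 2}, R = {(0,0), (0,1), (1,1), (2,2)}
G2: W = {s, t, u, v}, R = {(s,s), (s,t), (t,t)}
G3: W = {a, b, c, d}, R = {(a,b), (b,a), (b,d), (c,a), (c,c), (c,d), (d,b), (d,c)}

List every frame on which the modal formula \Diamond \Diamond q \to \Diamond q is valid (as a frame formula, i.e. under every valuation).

The schema corresponds to transitivity: \forall x \forall y \forall z (Rxy \wedge Ryz \to Rxz).
G1: condition met.
G2: condition met.
G3: fails — Rcd and Rdb but not Rcb.
Valid on: G1, G2.

G1, G2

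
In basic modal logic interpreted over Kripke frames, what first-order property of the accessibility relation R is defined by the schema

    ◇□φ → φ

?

Symmetry

Replacing φ by ¬φ and contraposing gives the equivalent schema φ → □◇φ.
Suppose φ→□◇φ is valid. Take Rxy and set V(φ)={x}. Then φ at x, so □◇φ at x, so ◇φ at y, so some z with Ryz has φ; z=x, i.e. Ryx.
The converse is a direct semantic check.
Frame condition: ∀x ∀y (Rxy → Ryx).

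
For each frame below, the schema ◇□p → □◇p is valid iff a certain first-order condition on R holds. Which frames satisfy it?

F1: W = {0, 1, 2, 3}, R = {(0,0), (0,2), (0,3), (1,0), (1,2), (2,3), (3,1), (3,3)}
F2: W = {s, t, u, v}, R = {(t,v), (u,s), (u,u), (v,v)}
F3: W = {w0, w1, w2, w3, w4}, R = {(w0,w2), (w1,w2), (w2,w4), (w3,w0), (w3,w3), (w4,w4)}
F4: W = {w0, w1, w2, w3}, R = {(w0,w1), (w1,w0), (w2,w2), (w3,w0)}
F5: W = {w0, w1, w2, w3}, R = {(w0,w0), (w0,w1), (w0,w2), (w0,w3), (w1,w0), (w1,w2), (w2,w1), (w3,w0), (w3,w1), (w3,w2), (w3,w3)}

F4

The schema corresponds to convergence: ∀x ∀y ∀z (Rxy ∧ Rxz → ∃w (Ryw ∧ Rzw)).
F1: fails — R31 and R33 but 1 and 3 have no common successor.
F2: fails — Rus and Rus but s and s have no common successor.
F3: fails — Rw3w0 and Rw3w3 but w0 and w3 have no common successor.
F4: satisfies the condition.
F5: fails — Rw0w1 and Rw0w2 but w1 and w2 have no common successor.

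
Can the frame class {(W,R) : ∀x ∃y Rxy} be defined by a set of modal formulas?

Yes — defined by □p → ◇p

This is a Sahlqvist condition; the D axiom □p → ◇p defines it.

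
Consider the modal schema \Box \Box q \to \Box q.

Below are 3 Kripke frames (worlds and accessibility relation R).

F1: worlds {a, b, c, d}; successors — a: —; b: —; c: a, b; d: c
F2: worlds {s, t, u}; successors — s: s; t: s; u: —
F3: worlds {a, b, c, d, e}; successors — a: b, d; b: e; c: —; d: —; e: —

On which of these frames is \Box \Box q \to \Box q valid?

F2

The schema corresponds to density: \forall x \forall y (Rxy \to \exists z (Rxz \wedge Rzy)).
F1: fails — Rca but no z with Rcz and Rza.
F2: condition met.
F3: fails — Rad but no z with Raz and Rzd.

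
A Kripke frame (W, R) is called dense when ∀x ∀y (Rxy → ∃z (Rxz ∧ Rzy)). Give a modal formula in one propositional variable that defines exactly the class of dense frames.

□□r → □r

This is density; the standard corresponding axiom is C4: □□r → □r.
Suppose □□r→□r is valid. Take Rxy and set V(r)={w : xR²w}. Then □□r at x, so □r at x, so r at y, i.e. ∃z(Rxz∧Rzy).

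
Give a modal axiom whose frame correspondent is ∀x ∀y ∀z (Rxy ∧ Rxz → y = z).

The condition is partial functionality. The CD schema ◇s → □s defines it.

◇s → □s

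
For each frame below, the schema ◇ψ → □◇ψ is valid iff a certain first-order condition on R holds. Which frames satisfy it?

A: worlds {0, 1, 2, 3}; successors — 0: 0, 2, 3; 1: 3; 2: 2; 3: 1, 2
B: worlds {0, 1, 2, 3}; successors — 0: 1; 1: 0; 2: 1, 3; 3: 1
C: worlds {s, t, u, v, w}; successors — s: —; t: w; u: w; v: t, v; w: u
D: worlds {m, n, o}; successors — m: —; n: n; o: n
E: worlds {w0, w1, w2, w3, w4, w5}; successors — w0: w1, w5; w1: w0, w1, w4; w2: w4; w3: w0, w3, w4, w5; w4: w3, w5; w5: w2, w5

D

Frame correspondent (Sahlqvist): ∀x ∀y ∀z (Rxy ∧ Rxz → Ryz) — i.e. the Euclidean property.
A: fails — R02 and R00 but not R20.
B: fails — R01 and R01 but not R11.
C: fails — Rtw and Rtw but not Rww.
D: condition met.
E: fails — Rw0w5 and Rw0w1 but not Rw5w1.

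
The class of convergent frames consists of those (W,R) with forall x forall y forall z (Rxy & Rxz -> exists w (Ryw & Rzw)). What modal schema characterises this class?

The condition is convergence. The .2 schema ◇□q → □◇q defines it.
Suppose ◇□q→□◇q is valid. Take Rxy, Rxz and set V(q)={w : Ryw}. Then □q at y so ◇□q at x, so □◇q at x, so ◇q at z, giving w with Rzw and Ryw.

◇□q → □◇q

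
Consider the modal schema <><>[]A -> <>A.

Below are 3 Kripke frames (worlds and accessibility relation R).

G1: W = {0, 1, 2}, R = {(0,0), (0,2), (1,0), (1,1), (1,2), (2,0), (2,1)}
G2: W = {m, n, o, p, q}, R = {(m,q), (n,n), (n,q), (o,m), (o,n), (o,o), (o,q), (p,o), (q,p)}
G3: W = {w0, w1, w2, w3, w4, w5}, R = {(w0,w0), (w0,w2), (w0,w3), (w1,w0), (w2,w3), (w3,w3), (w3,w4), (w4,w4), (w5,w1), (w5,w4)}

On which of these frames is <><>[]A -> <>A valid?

Frame correspondent (Sahlqvist): forall x forall y (x R^2 y -> exists w (yRw & xRw)) — i.e. a generalized confluence (Geach) condition.
G1: condition met.
G2: fails — mR²p but no w with pRw and mRw.
G3: fails — w0R²w4 but no w with w4Rw and w0Rw.

G1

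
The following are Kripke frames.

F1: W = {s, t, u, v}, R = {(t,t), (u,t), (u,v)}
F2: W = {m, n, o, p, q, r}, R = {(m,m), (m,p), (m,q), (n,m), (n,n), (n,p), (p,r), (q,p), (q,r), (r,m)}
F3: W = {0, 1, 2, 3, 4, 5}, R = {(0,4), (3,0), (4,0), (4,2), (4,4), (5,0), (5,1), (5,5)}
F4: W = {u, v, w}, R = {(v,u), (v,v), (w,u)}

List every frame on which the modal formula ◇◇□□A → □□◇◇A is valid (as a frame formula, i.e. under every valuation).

The schema corresponds to a generalized confluence (Geach) condition: ∀x ∀y ∀z ((xR²y ∧ xR²z) → ∃w (yR²w ∧ zR²w)).
F1: satisfies the condition.
F2: satisfies the condition.
F3: fails — 0R²0, 0R²2 but no w with 0R²w and 2R²w.
F4: fails — vR²u, vR²u but no t with uR²t and uR²t.
Valid on: F1, F2.

F1, F2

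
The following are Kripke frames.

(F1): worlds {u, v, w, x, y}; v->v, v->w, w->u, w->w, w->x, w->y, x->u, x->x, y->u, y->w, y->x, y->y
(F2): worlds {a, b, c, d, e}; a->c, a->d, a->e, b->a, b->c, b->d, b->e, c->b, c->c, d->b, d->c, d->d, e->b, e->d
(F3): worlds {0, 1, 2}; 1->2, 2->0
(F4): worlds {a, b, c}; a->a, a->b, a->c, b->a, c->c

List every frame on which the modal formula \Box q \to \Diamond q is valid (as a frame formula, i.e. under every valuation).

(F2), (F4)

The schema corresponds to seriality: \forall x \exists y Rxy.
(F1): fails — world u has no successor.
(F2): satisfies the condition.
(F3): fails — world 0 has no successor.
(F4): satisfies the condition.
Valid on: (F2), (F4).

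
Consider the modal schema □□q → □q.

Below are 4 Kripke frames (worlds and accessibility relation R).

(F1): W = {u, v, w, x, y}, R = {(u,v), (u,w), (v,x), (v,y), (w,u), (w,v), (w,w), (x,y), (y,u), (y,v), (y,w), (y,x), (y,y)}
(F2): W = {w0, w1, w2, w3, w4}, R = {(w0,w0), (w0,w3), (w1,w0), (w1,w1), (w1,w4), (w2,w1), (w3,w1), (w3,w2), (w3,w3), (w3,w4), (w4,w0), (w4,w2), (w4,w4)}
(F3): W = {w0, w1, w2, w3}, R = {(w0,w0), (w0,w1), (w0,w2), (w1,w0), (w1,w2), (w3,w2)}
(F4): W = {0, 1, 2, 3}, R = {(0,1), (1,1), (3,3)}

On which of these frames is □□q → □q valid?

(F1), (F2), (F4)

Frame correspondent (Sahlqvist): ∀x ∀y (Rxy → ∃z (Rxz ∧ Rzy)) — i.e. density.
(F1): ✓.
(F2): ✓.
(F3): fails — Rw3w2 but no z with Rw3z and Rzw2.
(F4): ✓.
Valid on: (F1), (F2), (F4).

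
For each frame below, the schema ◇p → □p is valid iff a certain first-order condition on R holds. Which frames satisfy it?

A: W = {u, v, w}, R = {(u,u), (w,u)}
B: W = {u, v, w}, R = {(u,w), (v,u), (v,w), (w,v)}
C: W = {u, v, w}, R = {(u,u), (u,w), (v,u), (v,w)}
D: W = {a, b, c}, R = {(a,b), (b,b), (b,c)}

A

Frame correspondent (Sahlqvist): ∀x ∀y ∀z (Rxy ∧ Rxz → y = z) — i.e. partial functionality.
A: ✓.
B: fails — v sees both u and w.
C: fails — u sees both u and w.
D: fails — b sees both b and c.
Valid on: A.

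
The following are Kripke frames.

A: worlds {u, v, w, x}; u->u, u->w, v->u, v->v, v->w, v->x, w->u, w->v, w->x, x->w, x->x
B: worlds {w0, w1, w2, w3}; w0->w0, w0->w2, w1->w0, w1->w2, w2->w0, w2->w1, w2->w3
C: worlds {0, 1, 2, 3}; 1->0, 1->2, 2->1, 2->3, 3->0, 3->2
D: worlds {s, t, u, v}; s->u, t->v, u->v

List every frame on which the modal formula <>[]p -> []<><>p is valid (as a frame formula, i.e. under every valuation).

This is the axiom for a generalized confluence (Geach) condition; its first-order frame correspondent is forall x forall y forall z ((xRy & xRz) -> exists w (yRw & z R^2 w)).
A: holds.
B: fails — w2Rw0, w2Rw3 but no w with w0Rw and w3R²w.
C: fails — 1R0, 1R0 but no w with 0Rw and 0R²w.
D: fails — sRu, sRu but no w with uRw and uR²w.
Valid on: A.

A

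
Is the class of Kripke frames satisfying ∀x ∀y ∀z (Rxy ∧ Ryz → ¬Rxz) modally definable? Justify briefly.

No

Any modally definable frame class is closed under surjective bounded morphisms.
The 5-cycle (worlds s,t,u,v,w with s→t→u→v→w→s) is intransitive. Mapping every world to a single reflexive point • is a surjective bounded morphism; the reflexive point is not intransitive (R••∧R•• but R••).
So the class is not modally definable.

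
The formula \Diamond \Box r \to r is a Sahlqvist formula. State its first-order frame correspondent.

Symmetry

Equivalently (dual form): r → □◇r.
Suppose r→□◇r is valid. Take Rxy and set V(r)={x}. Then r at x, so □◇r at x, so ◇r at y, so some z with Ryz has r; z=x, i.e. Ryx.
The converse is a direct semantic check.
Frame condition: \forall x \forall y (Rxy \to Ryx).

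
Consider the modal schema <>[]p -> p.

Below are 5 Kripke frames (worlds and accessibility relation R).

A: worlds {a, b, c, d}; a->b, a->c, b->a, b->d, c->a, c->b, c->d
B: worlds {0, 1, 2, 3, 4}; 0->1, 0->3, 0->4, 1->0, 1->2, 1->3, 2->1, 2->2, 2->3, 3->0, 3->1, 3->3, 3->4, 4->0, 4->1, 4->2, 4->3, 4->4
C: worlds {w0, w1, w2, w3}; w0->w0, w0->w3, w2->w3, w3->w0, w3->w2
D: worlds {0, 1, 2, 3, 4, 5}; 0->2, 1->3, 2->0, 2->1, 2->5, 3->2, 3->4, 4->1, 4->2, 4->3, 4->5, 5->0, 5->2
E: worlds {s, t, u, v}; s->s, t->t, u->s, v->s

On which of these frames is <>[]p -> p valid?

C

Frame correspondent (Sahlqvist): forall x forall y (Rxy -> Ryx) — i.e. symmetry.
A: fails — Rcd but not Rdc.
B: fails — R23 but not R32.
C: ✓.
D: fails — R32 but not R23.
E: fails — Rvs but not Rsv.
Valid on: C.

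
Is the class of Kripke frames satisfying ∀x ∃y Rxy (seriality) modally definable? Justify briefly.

Yes, by □q → ◇q

The condition is seriality. A defining modal formula is □q → ◇q.
Suppose □q→◇q is valid. At any x set V(q)=W. Then □q at x, so ◇q at x, so x has a successor.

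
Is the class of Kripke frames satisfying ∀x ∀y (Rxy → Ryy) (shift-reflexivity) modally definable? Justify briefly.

Definable; □(□q → q) defines it

Yes: it is shift-reflexivity, defined by the T□ schema □(□q → q).
Suppose □(□q→q) is valid. Take Rxy and set V(q)={w : Ryw}. Then at y, □q holds; since □(□q→q) at x, □q→q at y, so q at y, i.e. Ryy.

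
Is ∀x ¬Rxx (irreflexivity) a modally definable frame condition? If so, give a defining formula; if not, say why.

Not definable by any modal formula

Any modally definable frame class is closed under surjective bounded morphisms.
The 3-cycle (worlds 0,1,2 with 0→1→2→0) is irreflexive, and the map sending every world to a single reflexive point • is a surjective bounded morphism (forth: every edge maps to (•,•); back: every world has a successor). So any modal formula valid on the 3-cycle is also valid on the reflexive point, which is not irreflexive.
Hence irreflexivity is not modally definable.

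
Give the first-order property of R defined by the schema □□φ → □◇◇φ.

∀x ∀z (xRz → ∃w (xR²w ∧ zR²w))

This is a Sahlqvist (Geach-type) schema ◇^0□^2φ → □^1◇^2φ.
First-order correspondent: ∀x ∀z (xRz → ∃w (xR²w ∧ zR²w)).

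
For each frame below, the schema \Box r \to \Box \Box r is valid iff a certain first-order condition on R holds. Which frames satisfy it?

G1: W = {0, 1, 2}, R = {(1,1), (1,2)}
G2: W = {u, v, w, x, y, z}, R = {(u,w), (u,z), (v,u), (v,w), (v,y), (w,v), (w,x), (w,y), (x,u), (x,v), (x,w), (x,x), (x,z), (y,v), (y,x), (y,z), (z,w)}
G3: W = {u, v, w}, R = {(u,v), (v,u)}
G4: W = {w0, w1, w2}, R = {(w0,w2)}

Frame correspondent (Sahlqvist): \forall x \forall y \forall z (Rxy \wedge Ryz \to Rxz) — i.e. transitivity.
G1: condition met.
G2: fails — Rxw and Rwy but not Rxy.
G3: fails — Ruv and Rvu but not Ruu.
G4: condition met.
Valid on: G1, G4.

G1, G4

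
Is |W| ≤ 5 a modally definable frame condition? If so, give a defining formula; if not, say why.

If a class were modally definable it would be closed under disjoint unions (Goldblatt–Thomason).
Any modal formula valid on each of 6 disjoint one-world frames is valid on their disjoint union (validity is preserved under disjoint unions). Each one-world frame has |W|=1≤5, but the union has |W|=6.
Hence having at most 5 worlds is not modally definable.

No — not modally definable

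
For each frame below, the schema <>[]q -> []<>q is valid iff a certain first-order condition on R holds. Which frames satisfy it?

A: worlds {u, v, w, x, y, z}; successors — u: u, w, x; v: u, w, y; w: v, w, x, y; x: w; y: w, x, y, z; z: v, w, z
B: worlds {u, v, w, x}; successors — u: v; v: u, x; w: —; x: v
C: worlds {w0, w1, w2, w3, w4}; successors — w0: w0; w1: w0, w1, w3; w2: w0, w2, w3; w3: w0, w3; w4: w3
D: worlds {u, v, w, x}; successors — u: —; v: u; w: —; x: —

The schema corresponds to convergence: forall x forall y forall z (Rxy & Rxz -> exists w (Ryw & Rzw)).
A: ✓.
B: ✓.
C: ✓.
D: fails — Rvu and Rvu but u and u have no common successor.
Valid on: A, B, C.

A, B, C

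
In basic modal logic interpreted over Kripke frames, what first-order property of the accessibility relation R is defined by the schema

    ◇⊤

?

seriality

This schema is equivalent to the D axiom □A → ◇A.
Its frame correspondent is seriality — ∀x ∃y Rxy.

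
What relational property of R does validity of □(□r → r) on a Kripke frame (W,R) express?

Suppose □(□r→r) is valid. Take Rxy and set V(r)={w : Ryw}. Then at y, □r holds; since □(□r→r) at x, □r→r at y, so r at y, i.e. Ryy.

shift-reflexivity: ∀x ∀y (Rxy → Ryy)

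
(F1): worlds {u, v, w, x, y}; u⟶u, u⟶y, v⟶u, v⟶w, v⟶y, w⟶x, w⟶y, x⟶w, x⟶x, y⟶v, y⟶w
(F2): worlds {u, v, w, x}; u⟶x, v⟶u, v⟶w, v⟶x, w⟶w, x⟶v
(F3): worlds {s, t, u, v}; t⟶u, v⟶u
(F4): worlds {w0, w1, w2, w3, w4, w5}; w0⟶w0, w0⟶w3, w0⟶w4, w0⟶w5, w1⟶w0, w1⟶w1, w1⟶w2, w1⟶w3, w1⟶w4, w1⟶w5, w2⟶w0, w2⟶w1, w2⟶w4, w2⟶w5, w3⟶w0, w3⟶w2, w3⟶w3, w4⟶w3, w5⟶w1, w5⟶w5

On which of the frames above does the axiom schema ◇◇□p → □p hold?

(F3)

This is the axiom for a generalized confluence (Geach) condition; its first-order frame correspondent is ∀x ∀y ∀z ((xR²y ∧ xRz) → ∃w (yRw ∧ z = w)).
(F1): fails — uR²w, uRu but no t with wRt and u=t.
(F2): fails — vR²w, vRu but no t with wRt and u=t.
(F3): condition met.
(F4): fails — w0R²w2, w0Rw3 but no w with w2Rw and w3=w.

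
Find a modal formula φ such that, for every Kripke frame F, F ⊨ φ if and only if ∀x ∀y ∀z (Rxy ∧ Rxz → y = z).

◇ψ → □ψ

The condition is partial functionality. The CD schema ◇ψ → □ψ defines it.
Suppose ◇ψ→□ψ is valid. Take Rxy, Rxz and set V(ψ)={y}. Then ◇ψ at x, so □ψ at x, so ψ at z, i.e. z=y.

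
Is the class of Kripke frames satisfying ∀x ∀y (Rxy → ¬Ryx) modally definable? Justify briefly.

If a class were modally definable it would be closed under surjective bounded morphisms (Goldblatt–Thomason).
The 5-cycle (worlds w0,w1,w2,w3,w4 with w0→w1→w2→w3→w4→w0) is asymmetric. Mapping every world to a single reflexive point • is a surjective bounded morphism, and the reflexive point is not asymmetric (R•• but asymmetry requires ¬R••).
So no modal formula (or set of formulas) defines exactly the asymmetric frames.

No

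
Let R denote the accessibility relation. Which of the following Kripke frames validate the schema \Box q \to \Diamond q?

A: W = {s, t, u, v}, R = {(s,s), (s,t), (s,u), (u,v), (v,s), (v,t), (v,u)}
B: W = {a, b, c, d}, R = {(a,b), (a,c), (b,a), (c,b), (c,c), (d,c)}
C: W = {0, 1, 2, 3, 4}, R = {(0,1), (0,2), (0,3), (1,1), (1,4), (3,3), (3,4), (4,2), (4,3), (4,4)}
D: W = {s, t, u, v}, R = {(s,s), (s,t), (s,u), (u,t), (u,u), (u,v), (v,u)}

B

Frame correspondent (Sahlqvist): \forall x \exists y Rxy — i.e. seriality.
A: fails — world t has no successor.
B: satisfies the condition.
C: fails — world 2 has no successor.
D: fails — world t has no successor.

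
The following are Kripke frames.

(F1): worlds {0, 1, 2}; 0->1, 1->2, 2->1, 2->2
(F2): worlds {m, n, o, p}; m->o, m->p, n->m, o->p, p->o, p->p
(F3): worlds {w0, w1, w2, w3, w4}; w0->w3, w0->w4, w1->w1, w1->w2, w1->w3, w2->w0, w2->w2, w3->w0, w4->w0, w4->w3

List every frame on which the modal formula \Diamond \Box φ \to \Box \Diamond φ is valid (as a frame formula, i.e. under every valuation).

(F1), (F2)

Frame correspondent (Sahlqvist): \forall x \forall y \forall z (Rxy \wedge Rxz \to \exists w (Ryw \wedge Rzw)) — i.e. convergence.
(F1): satisfies the condition.
(F2): satisfies the condition.
(F3): fails — Rw1w1 and Rw1w3 but w1 and w3 have no common successor.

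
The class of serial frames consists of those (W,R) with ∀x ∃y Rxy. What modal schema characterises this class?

This is seriality; the standard corresponding axiom is D: □p → ◇p.
Suppose □p→◇p is valid. At any x set V(p)=W. Then □p at x, so ◇p at x, so x has a successor.

□p → ◇p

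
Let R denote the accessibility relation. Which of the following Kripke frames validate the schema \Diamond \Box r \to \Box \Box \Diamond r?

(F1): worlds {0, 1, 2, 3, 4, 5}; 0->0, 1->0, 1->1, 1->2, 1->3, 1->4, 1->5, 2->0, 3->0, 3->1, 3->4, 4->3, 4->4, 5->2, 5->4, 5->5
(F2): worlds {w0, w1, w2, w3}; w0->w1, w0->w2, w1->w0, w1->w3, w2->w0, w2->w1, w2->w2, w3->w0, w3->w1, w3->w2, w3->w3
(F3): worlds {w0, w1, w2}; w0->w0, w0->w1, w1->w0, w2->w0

(F3)

Frame correspondent (Sahlqvist): \forall x \forall y \forall z ((xRy \wedge x R^2 z) \to \exists w (yRw \wedge zRw)) — i.e. a generalized confluence (Geach) condition.
(F1): fails — 1R0, 1R²4 but no w with 0Rw and 4Rw.
(F2): fails — w0Rw1, w0R²w0 but no w with w1Rw and w0Rw.
(F3): satisfies the condition.
Valid on: (F3).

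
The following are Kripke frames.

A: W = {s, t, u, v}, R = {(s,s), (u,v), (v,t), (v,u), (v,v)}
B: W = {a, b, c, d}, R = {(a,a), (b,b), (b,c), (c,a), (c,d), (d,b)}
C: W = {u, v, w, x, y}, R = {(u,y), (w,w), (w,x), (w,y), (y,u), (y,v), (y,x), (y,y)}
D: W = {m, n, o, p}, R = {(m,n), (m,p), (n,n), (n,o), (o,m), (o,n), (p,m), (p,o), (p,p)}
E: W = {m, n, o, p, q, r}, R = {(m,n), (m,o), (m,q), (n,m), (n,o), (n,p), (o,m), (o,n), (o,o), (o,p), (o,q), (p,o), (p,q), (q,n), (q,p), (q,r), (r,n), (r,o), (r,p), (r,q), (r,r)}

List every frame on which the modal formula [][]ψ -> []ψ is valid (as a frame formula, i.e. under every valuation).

A, C, E

Frame correspondent (Sahlqvist): forall x forall y (Rxy -> exists z (Rxz & Rzy)) — i.e. density.
A: condition met.
B: fails — Rcd but no z with Rcz and Rzd.
C: condition met.
D: fails — Rom but no z with Roz and Rzm.
E: condition met.
Valid on: A, C, E.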